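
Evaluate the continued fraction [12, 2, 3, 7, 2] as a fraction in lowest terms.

Fold from the inside: start with 2/1.
  7 + 1/2 = 15/2
  3 + 2/15 = 47/15
  2 + 15/47 = 109/47
  12 + 47/109 = 1355/109

1355/109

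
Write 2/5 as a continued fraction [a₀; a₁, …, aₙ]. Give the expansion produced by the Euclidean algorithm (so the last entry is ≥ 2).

[0; 2, 2]

2 = 0·5 + 2
5 = 2·2 + 1
2 = 2·1 + 0  (stop)
So 2/5 = [0; 2, 2].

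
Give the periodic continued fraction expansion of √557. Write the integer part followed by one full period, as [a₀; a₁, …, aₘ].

[23; 1, 1, 1, 1, 46]

a₀ = ⌊√557⌋ = 23.
With m₀=0, d₀=1 and mₖ₊₁ = dₖaₖ − mₖ, dₖ₊₁ = (n − mₖ₊₁²)/dₖ, aₖ₊₁ = ⌊(a₀+mₖ₊₁)/dₖ₊₁⌋:
  k=1: m=23, d=28, a=1
  k=2: m=5, d=19, a=1
  k=3: m=14, d=19, a=1
  k=4: m=5, d=28, a=1
  k=5: m=23, d=1, a=46
d=1 and a=2a₀=46 at k=5, so the next step gives (m, d) = (23, 28) again — its k=1 value — and the period has length 5.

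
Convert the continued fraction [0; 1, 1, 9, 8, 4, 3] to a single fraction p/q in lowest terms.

1083/2059

Using pₖ = aₖpₖ₋₁ + pₖ₋₂ and qₖ = aₖqₖ₋₁ + qₖ₋₂:
  k=0: a=0, p=0, q=1
  k=1: a=1, p=1, q=1
  k=2: a=1, p=1, q=2
  k=3: a=9, p=10, q=19
  k=4: a=8, p=81, q=154
  k=5: a=4, p=334, q=635
  k=6: a=3, p=1083, q=2059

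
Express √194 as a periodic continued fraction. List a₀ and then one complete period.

a₀ = ⌊√194⌋ = 13.
With m₀=0, d₀=1 and mₖ₊₁ = dₖaₖ − mₖ, dₖ₊₁ = (n − mₖ₊₁²)/dₖ, aₖ₊₁ = ⌊(a₀+mₖ₊₁)/dₖ₊₁⌋:
  k=1: m=13, d=25, a=1
  k=2: m=12, d=2, a=12
  k=3: m=12, d=25, a=1
  k=4: m=13, d=1, a=26
d=1 and a=2a₀=26 at k=4, so the next step gives (m, d) = (13, 25) again — its k=1 value — and the period has length 4.

[13; 1, 12, 1, 26]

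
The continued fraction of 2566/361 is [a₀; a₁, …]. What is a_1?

9

2566 = 7·361 + 39   →  a_0 = 7
361 = 9·39 + 10   →  a_1 = 9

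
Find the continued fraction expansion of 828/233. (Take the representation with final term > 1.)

828 = 3·233 + 129
233 = 1·129 + 104
129 = 1·104 + 25
104 = 4·25 + 4
25 = 6·4 + 1
4 = 4·1 + 0  (stop)
So 828/233 = [3; 1, 1, 4, 6, 4].

[3; 1, 1, 4, 6, 4]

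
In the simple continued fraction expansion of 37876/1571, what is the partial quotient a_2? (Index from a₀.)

7

37876 = 24·1571 + 172   →  a_0 = 24
1571 = 9·172 + 23   →  a_1 = 9
172 = 7·23 + 11   →  a_2 = 7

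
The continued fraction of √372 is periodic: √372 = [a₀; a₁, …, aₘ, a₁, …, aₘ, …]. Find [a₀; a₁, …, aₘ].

a₀ = ⌊√372⌋ = 19.

[19; 3, 2, 12, 2, 3, 38]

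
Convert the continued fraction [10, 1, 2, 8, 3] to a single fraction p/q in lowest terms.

833/78

Fold from the inside: start with 3/1.
  8 + 1/3 = 25/3
  2 + 3/25 = 53/25
  1 + 25/53 = 78/53
  10 + 53/78 = 833/78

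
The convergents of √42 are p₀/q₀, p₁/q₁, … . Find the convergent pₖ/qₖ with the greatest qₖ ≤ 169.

337/52

√42 = [6; 2, 12, …] (period length 2).
Convergents:
  p_0/q_0 = 6/1
  p_1/q_1 = 13/2
  p_2/q_2 = 162/25
  p_3/q_3 = 337/52
  p_4/q_4 = 4206/649
q_3 = 52 ≤ 169 < 649 = q_4, so the answer is 337/52.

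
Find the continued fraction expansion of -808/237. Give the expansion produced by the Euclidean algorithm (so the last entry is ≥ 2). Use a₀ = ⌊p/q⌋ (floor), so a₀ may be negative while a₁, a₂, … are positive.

-808 = -4×237 + 140
237 = 1×140 + 97
140 = 1×97 + 43
97 = 2×43 + 11
43 = 3×11 + 10
11 = 1×10 + 1
10 = 10×1 + 0  (stop)
So -808/237 = [-4; 1, 1, 2, 3, 1, 10].

[-4; 1, 1, 2, 3, 1, 10]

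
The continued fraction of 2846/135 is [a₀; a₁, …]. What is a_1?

12

2846 = 21·135 + 11   →  a_0 = 21
135 = 12·11 + 3   →  a_1 = 12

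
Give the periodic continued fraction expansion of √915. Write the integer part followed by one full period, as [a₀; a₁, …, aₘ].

[30; 4, 60]

a₀ = ⌊√915⌋ = 30.
With m₀=0, d₀=1 and mₖ₊₁ = dₖaₖ − mₖ, dₖ₊₁ = (n − mₖ₊₁²)/dₖ, aₖ₊₁ = ⌊(a₀+mₖ₊₁)/dₖ₊₁⌋:
  k=1: m=30, d=15, a=4
  k=2: m=30, d=1, a=60
d=1 and a=2a₀=60 at k=2, so the next step gives (m, d) = (30, 15) again — its k=1 value — and the period has length 2.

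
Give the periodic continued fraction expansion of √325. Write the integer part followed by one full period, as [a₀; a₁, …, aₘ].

a₀ = ⌊√325⌋ = 18.
With m₀=0, d₀=1 and mₖ₊₁ = dₖaₖ − mₖ, dₖ₊₁ = (n − mₖ₊₁²)/dₖ, aₖ₊₁ = ⌊(a₀+mₖ₊₁)/dₖ₊₁⌋:
  k=1: m=18, d=1, a=36
d=1 and a=2a₀=36 at k=1, so the next step gives (m, d) = (18, 1) again — its k=1 value — and the period has length 1.

[18; 36]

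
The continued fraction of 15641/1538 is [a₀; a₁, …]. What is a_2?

1

15641 = 10·1538 + 261   →  a_0 = 10
1538 = 5·261 + 233   →  a_1 = 5
261 = 1·233 + 28   →  a_2 = 1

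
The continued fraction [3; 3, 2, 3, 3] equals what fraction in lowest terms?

Fold from the inside: start with 3/1.
  3 + 1/3 = 10/3
  2 + 3/10 = 23/10
  3 + 10/23 = 79/23
  3 + 23/79 = 260/79

260/79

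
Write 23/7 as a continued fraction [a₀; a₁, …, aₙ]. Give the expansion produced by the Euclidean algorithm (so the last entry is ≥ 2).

23 = 3*7 + 2
7 = 3*2 + 1
2 = 2*1 + 0  (stop)
So 23/7 = [3; 3, 2].

[3; 3, 2]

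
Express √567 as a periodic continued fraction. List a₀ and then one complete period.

[23; 1, 4, 3, 4, 1, 46]

a₀ = ⌊√567⌋ = 23.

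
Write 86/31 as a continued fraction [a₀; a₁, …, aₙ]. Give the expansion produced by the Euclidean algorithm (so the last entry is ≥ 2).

86 = 2·31 + 24
31 = 1·24 + 7
24 = 3·7 + 3
7 = 2·3 + 1
3 = 3·1 + 0  (stop)
So 86/31 = [2; 1, 3, 2, 3].

[2; 1, 3, 2, 3]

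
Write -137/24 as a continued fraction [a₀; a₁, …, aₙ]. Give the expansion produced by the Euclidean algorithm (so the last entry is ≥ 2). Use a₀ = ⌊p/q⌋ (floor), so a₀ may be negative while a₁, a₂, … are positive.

-137 = -6·24 + 7
24 = 3·7 + 3
7 = 2·3 + 1
3 = 3·1 + 0  (stop)
So -137/24 = [-6; 3, 2, 3].

[-6; 3, 2, 3]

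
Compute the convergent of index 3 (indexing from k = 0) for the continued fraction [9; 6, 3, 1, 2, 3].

229/25

Using pₖ = aₖpₖ₋₁ + pₖ₋₂, qₖ = aₖqₖ₋₁ + qₖ₋₂ (with p₋₁=1, p₋₂=0, q₋₁=0, q₋₂=1):
  k=0: a=9, p=9, q=1
  k=1: a=6, p=55, q=6
  k=2: a=3, p=174, q=19
  k=3: a=1, p=229, q=25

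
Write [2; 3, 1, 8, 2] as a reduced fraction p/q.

Using pₖ = aₖpₖ₋₁ + pₖ₋₂ and qₖ = aₖqₖ₋₁ + qₖ₋₂:
  k=0: a=2, p=2, q=1
  k=1: a=3, p=7, q=3
  k=2: a=1, p=9, q=4
  k=3: a=8, p=79, q=35
  k=4: a=2, p=167, q=74

167/74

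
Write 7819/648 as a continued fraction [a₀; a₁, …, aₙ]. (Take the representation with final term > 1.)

[12; 15, 14, 3]

7819 = 12·648 + 43
648 = 15·43 + 3
43 = 14·3 + 1
3 = 3·1 + 0  (stop)
So 7819/648 = [12; 15, 14, 3].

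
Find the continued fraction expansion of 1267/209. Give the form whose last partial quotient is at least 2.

1267 = 6·209 + 13
209 = 16·13 + 1
13 = 13·1 + 0  (stop)
So 1267/209 = [6; 16, 13].

[6; 16, 13]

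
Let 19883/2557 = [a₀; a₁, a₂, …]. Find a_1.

1

19883 = 7·2557 + 1984   →  a_0 = 7
2557 = 1·1984 + 573   →  a_1 = 1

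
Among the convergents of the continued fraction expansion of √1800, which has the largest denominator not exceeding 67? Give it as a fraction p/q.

√1800 = [42; 2, 2, 1, 8, 1, 2, 2, 84, …] (period length 8).
Convergents:
  p_0/q_0 = 42/1
  p_1/q_1 = 85/2
  p_2/q_2 = 212/5
  p_3/q_3 = 297/7
  p_4/q_4 = 2588/61
  p_5/q_5 = 2885/68
q_4 = 61 ≤ 67 < 68 = q_5, so the answer is 2588/61.

2588/61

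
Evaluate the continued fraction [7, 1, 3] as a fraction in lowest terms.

Fold from the inside: start with 3/1.
  1 + 1/3 = 4/3
  7 + 3/4 = 31/4

31/4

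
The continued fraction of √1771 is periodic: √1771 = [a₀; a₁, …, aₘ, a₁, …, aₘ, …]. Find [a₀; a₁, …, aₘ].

[42; 12, 84]

a₀ = ⌊√1771⌋ = 42.
With m₀=0, d₀=1 and mₖ₊₁ = dₖaₖ − mₖ, dₖ₊₁ = (n − mₖ₊₁²)/dₖ, aₖ₊₁ = ⌊(a₀+mₖ₊₁)/dₖ₊₁⌋:
  k=1: m=42, d=7, a=12
  k=2: m=42, d=1, a=84
d=1 and a=2a₀=84 at k=2, so the next step gives (m, d) = (42, 7) again — its k=1 value — and the period has length 2.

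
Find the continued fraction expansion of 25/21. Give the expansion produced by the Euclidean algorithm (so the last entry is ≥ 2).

[1; 5, 4]

25 = 1·21 + 4
21 = 5·4 + 1
4 = 4·1 + 0  (stop)
So 25/21 = [1; 5, 4].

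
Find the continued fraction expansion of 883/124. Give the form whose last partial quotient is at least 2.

[7; 8, 3, 1, 3]

883 = 7*124 + 15
124 = 8*15 + 4
15 = 3*4 + 3
4 = 1*3 + 1
3 = 3*1 + 0  (stop)
So 883/124 = [7; 8, 3, 1, 3].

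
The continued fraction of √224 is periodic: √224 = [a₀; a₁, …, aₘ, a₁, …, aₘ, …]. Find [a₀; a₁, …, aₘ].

[14; 1, 28]

a₀ = ⌊√224⌋ = 14.
With m₀=0, d₀=1 and mₖ₊₁ = dₖaₖ − mₖ, dₖ₊₁ = (n − mₖ₊₁²)/dₖ, aₖ₊₁ = ⌊(a₀+mₖ₊₁)/dₖ₊₁⌋:
  k=1: m=14, d=28, a=1
  k=2: m=14, d=1, a=28
d=1 and a=2a₀=28 at k=2, so the next step gives (m, d) = (14, 28) again — its k=1 value — and the period has length 2.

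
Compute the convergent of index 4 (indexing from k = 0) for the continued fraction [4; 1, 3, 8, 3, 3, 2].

490/103

Using pₖ = aₖpₖ₋₁ + pₖ₋₂, qₖ = aₖqₖ₋₁ + qₖ₋₂ (with p₋₁=1, p₋₂=0, q₋₁=0, q₋₂=1):
  k=0: a=4, p=4, q=1
  k=1: a=1, p=5, q=1
  k=2: a=3, p=19, q=4
  k=3: a=8, p=157, q=33
  k=4: a=3, p=490, q=103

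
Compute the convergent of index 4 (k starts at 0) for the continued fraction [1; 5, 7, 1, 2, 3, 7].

Using pₖ = aₖpₖ₋₁ + pₖ₋₂, qₖ = aₖqₖ₋₁ + qₖ₋₂ (with p₋₁=1, p₋₂=0, q₋₁=0, q₋₂=1):
  k=0: a=1, p=1, q=1
  k=1: a=5, p=6, q=5
  k=2: a=7, p=43, q=36
  k=3: a=1, p=49, q=41
  k=4: a=2, p=141, q=118

141/118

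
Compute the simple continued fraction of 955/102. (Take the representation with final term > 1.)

955 = 9*102 + 37
102 = 2*37 + 28
37 = 1*28 + 9
28 = 3*9 + 1
9 = 9*1 + 0  (stop)
So 955/102 = [9; 2, 1, 3, 9].

[9; 2, 1, 3, 9]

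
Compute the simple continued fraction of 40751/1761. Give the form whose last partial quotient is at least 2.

[23; 7, 9, 1, 11, 2]

40751 = 23·1761 + 248
1761 = 7·248 + 25
248 = 9·25 + 23
25 = 1·23 + 2
23 = 11·2 + 1
2 = 2·1 + 0  (stop)
So 40751/1761 = [23; 7, 9, 1, 11, 2].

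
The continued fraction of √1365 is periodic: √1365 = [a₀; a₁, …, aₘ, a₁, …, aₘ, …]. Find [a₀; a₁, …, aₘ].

a₀ = ⌊√1365⌋ = 36.
With m₀=0, d₀=1 and mₖ₊₁ = dₖaₖ − mₖ, dₖ₊₁ = (n − mₖ₊₁²)/dₖ, aₖ₊₁ = ⌊(a₀+mₖ₊₁)/dₖ₊₁⌋:
  k=1: m=36, d=69, a=1
  k=2: m=33, d=4, a=17
  k=3: m=35, d=35, a=2
  k=4: m=35, d=4, a=17
  k=5: m=33, d=69, a=1
  k=6: m=36, d=1, a=72
d=1 and a=2a₀=72 at k=6, so the next step gives (m, d) = (36, 69) again — its k=1 value — and the period has length 6.

[36; 1, 17, 2, 17, 1, 72]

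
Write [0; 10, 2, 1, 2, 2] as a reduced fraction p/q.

Using pₖ = aₖpₖ₋₁ + pₖ₋₂ and qₖ = aₖqₖ₋₁ + qₖ₋₂:
  k=0: a=0, p=0, q=1
  k=1: a=10, p=1, q=10
  k=2: a=2, p=2, q=21
  k=3: a=1, p=3, q=31
  k=4: a=2, p=8, q=83
  k=5: a=2, p=19, q=197

19/197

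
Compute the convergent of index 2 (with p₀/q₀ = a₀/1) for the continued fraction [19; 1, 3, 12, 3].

79/4

Using pₖ = aₖpₖ₋₁ + pₖ₋₂, qₖ = aₖqₖ₋₁ + qₖ₋₂ (with p₋₁=1, p₋₂=0, q₋₁=0, q₋₂=1):
  k=0: a=19, p=19, q=1
  k=1: a=1, p=20, q=1
  k=2: a=3, p=79, q=4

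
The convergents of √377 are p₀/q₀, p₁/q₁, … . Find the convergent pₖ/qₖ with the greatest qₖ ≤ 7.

97/5

√377 = [19; 2, 2, 2, 38, …] (period length 4).
Convergents:
  p_0/q_0 = 19/1
  p_1/q_1 = 39/2
  p_2/q_2 = 97/5
  p_3/q_3 = 233/12
q_2 = 5 ≤ 7 < 12 = q_3, so the answer is 97/5.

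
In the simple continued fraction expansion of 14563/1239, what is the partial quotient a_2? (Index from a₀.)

3

14563 = 11·1239 + 934   →  a_0 = 11
1239 = 1·934 + 305   →  a_1 = 1
934 = 3·305 + 19   →  a_2 = 3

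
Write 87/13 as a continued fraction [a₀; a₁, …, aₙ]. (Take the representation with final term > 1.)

87 = 6×13 + 9
13 = 1×9 + 4
9 = 2×4 + 1
4 = 4×1 + 0  (stop)
So 87/13 = [6; 1, 2, 4].

[6; 1, 2, 4]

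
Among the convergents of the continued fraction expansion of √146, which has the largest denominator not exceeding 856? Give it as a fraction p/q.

3492/289

√146 = [12; 12, 24, …] (period length 2).
Convergents:
  p_0/q_0 = 12/1
  p_1/q_1 = 145/12
  p_2/q_2 = 3492/289
  p_3/q_3 = 42049/3480
q_2 = 289 ≤ 856 < 3480 = q_3, so the answer is 3492/289.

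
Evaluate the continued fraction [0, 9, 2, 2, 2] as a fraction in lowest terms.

Using pₖ = aₖpₖ₋₁ + pₖ₋₂ and qₖ = aₖqₖ₋₁ + qₖ₋₂:
  k=0: a=0, p=0, q=1
  k=1: a=9, p=1, q=9
  k=2: a=2, p=2, q=19
  k=3: a=2, p=5, q=47
  k=4: a=2, p=12, q=113

12/113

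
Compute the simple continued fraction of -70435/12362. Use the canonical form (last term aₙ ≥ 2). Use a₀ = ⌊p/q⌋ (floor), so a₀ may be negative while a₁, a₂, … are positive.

-70435 = -6×12362 + 3737
12362 = 3×3737 + 1151
3737 = 3×1151 + 284
1151 = 4×284 + 15
284 = 18×15 + 14
15 = 1×14 + 1
14 = 14×1 + 0  (stop)
So -70435/12362 = [-6; 3, 3, 4, 18, 1, 14].

[-6; 3, 3, 4, 18, 1, 14]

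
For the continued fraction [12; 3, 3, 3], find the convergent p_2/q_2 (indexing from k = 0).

123/10

Using pₖ = aₖpₖ₋₁ + pₖ₋₂, qₖ = aₖqₖ₋₁ + qₖ₋₂ (with p₋₁=1, p₋₂=0, q₋₁=0, q₋₂=1):
  k=0: a=12, p=12, q=1
  k=1: a=3, p=37, q=3
  k=2: a=3, p=123, q=10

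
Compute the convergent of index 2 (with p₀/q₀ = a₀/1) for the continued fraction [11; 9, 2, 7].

Using pₖ = aₖpₖ₋₁ + pₖ₋₂, qₖ = aₖqₖ₋₁ + qₖ₋₂ (with p₋₁=1, p₋₂=0, q₋₁=0, q₋₂=1):
  k=0: a=11, p=11, q=1
  k=1: a=9, p=100, q=9
  k=2: a=2, p=211, q=19

211/19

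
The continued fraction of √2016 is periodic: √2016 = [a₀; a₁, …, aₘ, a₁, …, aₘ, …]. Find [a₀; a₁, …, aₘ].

[44; 1, 8, 1, 88]

a₀ = ⌊√2016⌋ = 44.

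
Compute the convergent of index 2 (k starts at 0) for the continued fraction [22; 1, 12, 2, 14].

Using pₖ = aₖpₖ₋₁ + pₖ₋₂, qₖ = aₖqₖ₋₁ + qₖ₋₂ (with p₋₁=1, p₋₂=0, q₋₁=0, q₋₂=1):
  k=0: a=22, p=22, q=1
  k=1: a=1, p=23, q=1
  k=2: a=12, p=298, q=13

298/13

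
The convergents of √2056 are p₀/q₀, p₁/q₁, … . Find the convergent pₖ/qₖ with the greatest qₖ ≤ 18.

136/3

√2056 = [45; 2, 1, 10, 1, 2, 90, …] (period length 6).
Convergents:
  p_0/q_0 = 45/1
  p_1/q_1 = 91/2
  p_2/q_2 = 136/3
  p_3/q_3 = 1451/32
q_2 = 3 ≤ 18 < 32 = q_3, so the answer is 136/3.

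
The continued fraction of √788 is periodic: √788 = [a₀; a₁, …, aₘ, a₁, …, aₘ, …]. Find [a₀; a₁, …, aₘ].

a₀ = ⌊√788⌋ = 28.
With m₀=0, d₀=1 and mₖ₊₁ = dₖaₖ − mₖ, dₖ₊₁ = (n − mₖ₊₁²)/dₖ, aₖ₊₁ = ⌊(a₀+mₖ₊₁)/dₖ₊₁⌋:
  k=1: m=28, d=4, a=14
  k=2: m=28, d=1, a=56
d=1 and a=2a₀=56 at k=2, so the next step gives (m, d) = (28, 4) again — its k=1 value — and the period has length 2.

[28; 14, 56]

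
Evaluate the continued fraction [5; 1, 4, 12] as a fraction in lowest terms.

354/61

Fold from the inside: start with 12/1.
  4 + 1/12 = 49/12
  1 + 12/49 = 61/49
  5 + 49/61 = 354/61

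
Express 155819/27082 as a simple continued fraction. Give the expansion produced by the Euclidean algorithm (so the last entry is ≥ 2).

155819 = 5·27082 + 20409
27082 = 1·20409 + 6673
20409 = 3·6673 + 390
6673 = 17·390 + 43
390 = 9·43 + 3
43 = 14·3 + 1
3 = 3·1 + 0  (stop)
So 155819/27082 = [5; 1, 3, 17, 9, 14, 3].

[5; 1, 3, 17, 9, 14, 3]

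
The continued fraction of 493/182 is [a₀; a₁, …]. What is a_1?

493 = 2·182 + 129   →  a_0 = 2
182 = 1·129 + 53   →  a_1 = 1

1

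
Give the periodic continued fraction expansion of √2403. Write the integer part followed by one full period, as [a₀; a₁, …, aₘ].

[49; 49, 98]

a₀ = ⌊√2403⌋ = 49.
With m₀=0, d₀=1 and mₖ₊₁ = dₖaₖ − mₖ, dₖ₊₁ = (n − mₖ₊₁²)/dₖ, aₖ₊₁ = ⌊(a₀+mₖ₊₁)/dₖ₊₁⌋:
  k=1: m=49, d=2, a=49
  k=2: m=49, d=1, a=98
d=1 and a=2a₀=98 at k=2, so the next step gives (m, d) = (49, 2) again — its k=1 value — and the period has length 2.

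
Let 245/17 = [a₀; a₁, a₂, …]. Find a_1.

245 = 14·17 + 7   →  a_0 = 14
17 = 2·7 + 3   →  a_1 = 2

2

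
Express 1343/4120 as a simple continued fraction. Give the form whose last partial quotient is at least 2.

[0; 3, 14, 1, 3, 7, 3]

1343 = 0*4120 + 1343
4120 = 3*1343 + 91
1343 = 14*91 + 69
91 = 1*69 + 22
69 = 3*22 + 3
22 = 7*3 + 1
3 = 3*1 + 0  (stop)
So 1343/4120 = [0; 3, 14, 1, 3, 7, 3].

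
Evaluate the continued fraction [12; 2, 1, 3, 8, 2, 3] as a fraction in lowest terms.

8283/670

Using pₖ = aₖpₖ₋₁ + pₖ₋₂ and qₖ = aₖqₖ₋₁ + qₖ₋₂:
  k=0: a=12, p=12, q=1
  k=1: a=2, p=25, q=2
  k=2: a=1, p=37, q=3
  k=3: a=3, p=136, q=11
  k=4: a=8, p=1125, q=91
  k=5: a=2, p=2386, q=193
  k=6: a=3, p=8283, q=670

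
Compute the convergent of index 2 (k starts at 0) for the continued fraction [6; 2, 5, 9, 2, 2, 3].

71/11

Using pₖ = aₖpₖ₋₁ + pₖ₋₂, qₖ = aₖqₖ₋₁ + qₖ₋₂ (with p₋₁=1, p₋₂=0, q₋₁=0, q₋₂=1):
  k=0: a=6, p=6, q=1
  k=1: a=2, p=13, q=2
  k=2: a=5, p=71, q=11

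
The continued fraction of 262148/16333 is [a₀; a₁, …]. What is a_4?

262148 = 16·16333 + 820   →  a_0 = 16
16333 = 19·820 + 753   →  a_1 = 19
820 = 1·753 + 67   →  a_2 = 1
753 = 11·67 + 16   →  a_3 = 11
67 = 4·16 + 3   →  a_4 = 4

4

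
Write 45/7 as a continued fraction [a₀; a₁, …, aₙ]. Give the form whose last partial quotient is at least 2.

[6; 2, 3]

45 = 6*7 + 3
7 = 2*3 + 1
3 = 3*1 + 0  (stop)
So 45/7 = [6; 2, 3].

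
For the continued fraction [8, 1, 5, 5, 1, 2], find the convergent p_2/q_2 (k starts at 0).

Using pₖ = aₖpₖ₋₁ + pₖ₋₂, qₖ = aₖqₖ₋₁ + qₖ₋₂ (with p₋₁=1, p₋₂=0, q₋₁=0, q₋₂=1):
  k=0: a=8, p=8, q=1
  k=1: a=1, p=9, q=1
  k=2: a=5, p=53, q=6

53/6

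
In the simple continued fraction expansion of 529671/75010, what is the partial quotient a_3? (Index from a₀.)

529671 = 7·75010 + 4601   →  a_0 = 7
75010 = 16·4601 + 1394   →  a_1 = 16
4601 = 3·1394 + 419   →  a_2 = 3
1394 = 3·419 + 137   →  a_3 = 3

3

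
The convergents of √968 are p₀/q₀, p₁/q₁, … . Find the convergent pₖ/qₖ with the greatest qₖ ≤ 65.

1929/62

√968 = [31; 8, 1, 6, 1, 8, 62, …] (period length 6).
Convergents:
  p_0/q_0 = 31/1
  p_1/q_1 = 249/8
  p_2/q_2 = 280/9
  p_3/q_3 = 1929/62
  p_4/q_4 = 2209/71
q_3 = 62 ≤ 65 < 71 = q_4, so the answer is 1929/62.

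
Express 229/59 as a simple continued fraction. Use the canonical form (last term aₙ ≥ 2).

229 = 3·59 + 52
59 = 1·52 + 7
52 = 7·7 + 3
7 = 2·3 + 1
3 = 3·1 + 0  (stop)
So 229/59 = [3; 1, 7, 2, 3].

[3; 1, 7, 2, 3]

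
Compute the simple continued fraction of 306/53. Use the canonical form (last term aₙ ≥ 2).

306 = 5×53 + 41
53 = 1×41 + 12
41 = 3×12 + 5
12 = 2×5 + 2
5 = 2×2 + 1
2 = 2×1 + 0  (stop)
So 306/53 = [5; 1, 3, 2, 2, 2].

[5; 1, 3, 2, 2, 2]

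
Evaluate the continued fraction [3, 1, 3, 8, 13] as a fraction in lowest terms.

Fold from the inside: start with 13/1.
  8 + 1/13 = 105/13
  3 + 13/105 = 328/105
  1 + 105/328 = 433/328
  3 + 328/433 = 1627/433

1627/433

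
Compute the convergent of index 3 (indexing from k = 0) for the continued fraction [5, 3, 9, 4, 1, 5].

612/115

Using pₖ = aₖpₖ₋₁ + pₖ₋₂, qₖ = aₖqₖ₋₁ + qₖ₋₂ (with p₋₁=1, p₋₂=0, q₋₁=0, q₋₂=1):
  k=0: a=5, p=5, q=1
  k=1: a=3, p=16, q=3
  k=2: a=9, p=149, q=28
  k=3: a=4, p=612, q=115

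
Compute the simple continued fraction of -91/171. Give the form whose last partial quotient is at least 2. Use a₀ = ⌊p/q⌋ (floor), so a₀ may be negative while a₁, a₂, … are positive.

[-1; 2, 7, 3, 1, 2]

-91 = -1*171 + 80
171 = 2*80 + 11
80 = 7*11 + 3
11 = 3*3 + 2
3 = 1*2 + 1
2 = 2*1 + 0  (stop)
So -91/171 = [-1; 2, 7, 3, 1, 2].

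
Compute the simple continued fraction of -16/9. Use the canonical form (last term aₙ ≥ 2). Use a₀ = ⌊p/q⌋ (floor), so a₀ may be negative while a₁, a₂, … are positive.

-16 = -2×9 + 2
9 = 4×2 + 1
2 = 2×1 + 0  (stop)
So -16/9 = [-2; 4, 2].

[-2; 4, 2]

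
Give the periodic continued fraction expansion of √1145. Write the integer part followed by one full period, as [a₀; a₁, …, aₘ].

a₀ = ⌊√1145⌋ = 33.

[33; 1, 5, 5, 1, 66]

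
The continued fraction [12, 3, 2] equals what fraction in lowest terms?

Using pₖ = aₖpₖ₋₁ + pₖ₋₂ and qₖ = aₖqₖ₋₁ + qₖ₋₂:
  k=0: a=12, p=12, q=1
  k=1: a=3, p=37, q=3
  k=2: a=2, p=86, q=7

86/7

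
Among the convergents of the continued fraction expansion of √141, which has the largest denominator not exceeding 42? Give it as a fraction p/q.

95/8

√141 = [11; 1, 6, 1, 22, …] (period length 4).
Convergents:
  p_0/q_0 = 11/1
  p_1/q_1 = 12/1
  p_2/q_2 = 83/7
  p_3/q_3 = 95/8
  p_4/q_4 = 2173/183
q_3 = 8 ≤ 42 < 183 = q_4, so the answer is 95/8.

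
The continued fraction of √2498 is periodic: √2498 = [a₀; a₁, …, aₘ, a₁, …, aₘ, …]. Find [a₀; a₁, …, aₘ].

a₀ = ⌊√2498⌋ = 49.
With m₀=0, d₀=1 and mₖ₊₁ = dₖaₖ − mₖ, dₖ₊₁ = (n − mₖ₊₁²)/dₖ, aₖ₊₁ = ⌊(a₀+mₖ₊₁)/dₖ₊₁⌋:
  k=1: m=49, d=97, a=1
  k=2: m=48, d=2, a=48
  k=3: m=48, d=97, a=1
  k=4: m=49, d=1, a=98
d=1 and a=2a₀=98 at k=4, so the next step gives (m, d) = (49, 97) again — its k=1 value — and the period has length 4.

[49; 1, 48, 1, 98]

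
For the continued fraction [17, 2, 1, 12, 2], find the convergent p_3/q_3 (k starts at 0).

Using pₖ = aₖpₖ₋₁ + pₖ₋₂, qₖ = aₖqₖ₋₁ + qₖ₋₂ (with p₋₁=1, p₋₂=0, q₋₁=0, q₋₂=1):
  k=0: a=17, p=17, q=1
  k=1: a=2, p=35, q=2
  k=2: a=1, p=52, q=3
  k=3: a=12, p=659, q=38

659/38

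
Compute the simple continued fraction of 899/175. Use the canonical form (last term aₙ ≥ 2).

[5; 7, 3, 2, 3]

899 = 5*175 + 24
175 = 7*24 + 7
24 = 3*7 + 3
7 = 2*3 + 1
3 = 3*1 + 0  (stop)
So 899/175 = [5; 7, 3, 2, 3].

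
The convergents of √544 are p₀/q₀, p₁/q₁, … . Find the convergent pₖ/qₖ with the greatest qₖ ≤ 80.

793/34

√544 = [23; 3, 11, 3, 46, …] (period length 4).
Convergents:
  p_0/q_0 = 23/1
  p_1/q_1 = 70/3
  p_2/q_2 = 793/34
  p_3/q_3 = 2449/105
q_2 = 34 ≤ 80 < 105 = q_3, so the answer is 793/34.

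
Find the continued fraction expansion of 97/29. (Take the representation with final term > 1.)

97 = 3·29 + 10
29 = 2·10 + 9
10 = 1·9 + 1
9 = 9·1 + 0  (stop)
So 97/29 = [3; 2, 1, 9].

[3; 2, 1, 9]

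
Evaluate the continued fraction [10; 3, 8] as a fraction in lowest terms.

258/25

Fold from the inside: start with 8/1.
  3 + 1/8 = 25/8
  10 + 8/25 = 258/25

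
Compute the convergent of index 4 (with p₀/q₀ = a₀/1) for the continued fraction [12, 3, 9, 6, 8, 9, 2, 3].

Using pₖ = aₖpₖ₋₁ + pₖ₋₂, qₖ = aₖqₖ₋₁ + qₖ₋₂ (with p₋₁=1, p₋₂=0, q₋₁=0, q₋₂=1):
  k=0: a=12, p=12, q=1
  k=1: a=3, p=37, q=3
  k=2: a=9, p=345, q=28
  k=3: a=6, p=2107, q=171
  k=4: a=8, p=17201, q=1396

17201/1396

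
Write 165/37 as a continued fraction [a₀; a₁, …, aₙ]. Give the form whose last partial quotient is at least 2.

[4; 2, 5, 1, 2]

165 = 4×37 + 17
37 = 2×17 + 3
17 = 5×3 + 2
3 = 1×2 + 1
2 = 2×1 + 0  (stop)
So 165/37 = [4; 2, 5, 1, 2].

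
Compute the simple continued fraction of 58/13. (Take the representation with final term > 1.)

[4; 2, 6]

58 = 4·13 + 6
13 = 2·6 + 1
6 = 6·1 + 0  (stop)
So 58/13 = [4; 2, 6].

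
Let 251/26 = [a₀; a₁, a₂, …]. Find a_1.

1

251 = 9·26 + 17   →  a_0 = 9
26 = 1·17 + 9   →  a_1 = 1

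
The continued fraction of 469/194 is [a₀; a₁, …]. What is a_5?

469 = 2·194 + 81   →  a_0 = 2
194 = 2·81 + 32   →  a_1 = 2
81 = 2·32 + 17   →  a_2 = 2
32 = 1·17 + 15   →  a_3 = 1
17 = 1·15 + 2   →  a_4 = 1
15 = 7·2 + 1   →  a_5 = 7

7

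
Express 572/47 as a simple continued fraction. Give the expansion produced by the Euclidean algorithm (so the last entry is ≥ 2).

572 = 12*47 + 8
47 = 5*8 + 7
8 = 1*7 + 1
7 = 7*1 + 0  (stop)
So 572/47 = [12; 5, 1, 7].

[12; 5, 1, 7]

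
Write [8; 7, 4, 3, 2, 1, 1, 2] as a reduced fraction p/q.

Fold from the inside: start with 2/1.
  1 + 1/2 = 3/2
  1 + 2/3 = 5/3
  2 + 3/5 = 13/5
  3 + 5/13 = 44/13
  4 + 13/44 = 189/44
  7 + 44/189 = 1367/189
  8 + 189/1367 = 11125/1367

11125/1367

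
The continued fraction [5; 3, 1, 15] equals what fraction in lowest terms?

331/63

Using pₖ = aₖpₖ₋₁ + pₖ₋₂ and qₖ = aₖqₖ₋₁ + qₖ₋₂:
  k=0: a=5, p=5, q=1
  k=1: a=3, p=16, q=3
  k=2: a=1, p=21, q=4
  k=3: a=15, p=331, q=63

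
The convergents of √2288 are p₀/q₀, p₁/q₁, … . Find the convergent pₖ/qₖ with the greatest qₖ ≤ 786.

27504/575

√2288 = [47; 1, 4, 1, 94, …] (period length 4).
Convergents:
  p_0/q_0 = 47/1
  p_1/q_1 = 48/1
  p_2/q_2 = 239/5
  p_3/q_3 = 287/6
  p_4/q_4 = 27217/569
  p_5/q_5 = 27504/575
  p_6/q_6 = 137233/2869
q_5 = 575 ≤ 786 < 2869 = q_6, so the answer is 27504/575.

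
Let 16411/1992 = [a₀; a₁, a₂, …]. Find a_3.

16411 = 8·1992 + 475   →  a_0 = 8
1992 = 4·475 + 92   →  a_1 = 4
475 = 5·92 + 15   →  a_2 = 5
92 = 6·15 + 2   →  a_3 = 6

6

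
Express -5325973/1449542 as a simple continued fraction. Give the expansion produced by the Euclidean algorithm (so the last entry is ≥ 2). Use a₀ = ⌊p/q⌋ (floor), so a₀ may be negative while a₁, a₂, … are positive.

-5325973 = -4*1449542 + 472195
1449542 = 3*472195 + 32957
472195 = 14*32957 + 10797
32957 = 3*10797 + 566
10797 = 19*566 + 43
566 = 13*43 + 7
43 = 6*7 + 1
7 = 7*1 + 0  (stop)
So -5325973/1449542 = [-4; 3, 14, 3, 19, 13, 6, 7].

[-4; 3, 14, 3, 19, 13, 6, 7]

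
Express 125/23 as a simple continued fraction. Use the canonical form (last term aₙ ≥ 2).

125 = 5×23 + 10
23 = 2×10 + 3
10 = 3×3 + 1
3 = 3×1 + 0  (stop)
So 125/23 = [5; 2, 3, 3].

[5; 2, 3, 3]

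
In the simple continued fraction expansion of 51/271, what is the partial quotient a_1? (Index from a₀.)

51 = 0·271 + 51   →  a_0 = 0
271 = 5·51 + 16   →  a_1 = 5

5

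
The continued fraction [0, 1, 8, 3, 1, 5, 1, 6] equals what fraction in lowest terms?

1528/1713

Fold from the inside: start with 6/1.
  1 + 1/6 = 7/6
  5 + 6/7 = 41/7
  1 + 7/41 = 48/41
  3 + 41/48 = 185/48
  8 + 48/185 = 1528/185
  1 + 185/1528 = 1713/1528
  0 + 1528/1713 = 1528/1713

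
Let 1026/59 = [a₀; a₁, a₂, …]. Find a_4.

1026 = 17·59 + 23   →  a_0 = 17
59 = 2·23 + 13   →  a_1 = 2
23 = 1·13 + 10   →  a_2 = 1
13 = 1·10 + 3   →  a_3 = 1
10 = 3·3 + 1   →  a_4 = 3

3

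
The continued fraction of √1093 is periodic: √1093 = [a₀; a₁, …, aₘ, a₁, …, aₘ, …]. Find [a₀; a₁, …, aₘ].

a₀ = ⌊√1093⌋ = 33.
With m₀=0, d₀=1 and mₖ₊₁ = dₖaₖ − mₖ, dₖ₊₁ = (n − mₖ₊₁²)/dₖ, aₖ₊₁ = ⌊(a₀+mₖ₊₁)/dₖ₊₁⌋:
  k=1: m=33, d=4, a=16
  k=2: m=31, d=33, a=1
  k=3: m=2, d=33, a=1
  k=4: m=31, d=4, a=16
  k=5: m=33, d=1, a=66
d=1 and a=2a₀=66 at k=5, so the next step gives (m, d) = (33, 4) again — its k=1 value — and the period has length 5.

[33; 16, 1, 1, 16, 66]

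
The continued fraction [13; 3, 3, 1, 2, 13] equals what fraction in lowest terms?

6400/481

Using pₖ = aₖpₖ₋₁ + pₖ₋₂ and qₖ = aₖqₖ₋₁ + qₖ₋₂:
  k=0: a=13, p=13, q=1
  k=1: a=3, p=40, q=3
  k=2: a=3, p=133, q=10
  k=3: a=1, p=173, q=13
  k=4: a=2, p=479, q=36
  k=5: a=13, p=6400, q=481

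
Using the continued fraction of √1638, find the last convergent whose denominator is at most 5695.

117248/2897

√1638 = [40; 2, 8, 2, 80, …] (period length 4).
Convergents:
  p_0/q_0 = 40/1
  p_1/q_1 = 81/2
  p_2/q_2 = 688/17
  p_3/q_3 = 1457/36
  p_4/q_4 = 117248/2897
  p_5/q_5 = 235953/5830
q_4 = 2897 ≤ 5695 < 5830 = q_5, so the answer is 117248/2897.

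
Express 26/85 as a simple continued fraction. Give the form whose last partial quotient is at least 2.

26 = 0*85 + 26
85 = 3*26 + 7
26 = 3*7 + 5
7 = 1*5 + 2
5 = 2*2 + 1
2 = 2*1 + 0  (stop)
So 26/85 = [0; 3, 3, 1, 2, 2].

[0; 3, 3, 1, 2, 2]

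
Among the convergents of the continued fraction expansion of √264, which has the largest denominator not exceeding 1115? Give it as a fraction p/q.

8449/520

√264 = [16; 4, 32, …] (period length 2).
Convergents:
  p_0/q_0 = 16/1
  p_1/q_1 = 65/4
  p_2/q_2 = 2096/129
  p_3/q_3 = 8449/520
  p_4/q_4 = 272464/16769
q_3 = 520 ≤ 1115 < 16769 = q_4, so the answer is 8449/520.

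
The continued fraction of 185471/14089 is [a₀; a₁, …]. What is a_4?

2

185471 = 13·14089 + 2314   →  a_0 = 13
14089 = 6·2314 + 205   →  a_1 = 6
2314 = 11·205 + 59   →  a_2 = 11
205 = 3·59 + 28   →  a_3 = 3
59 = 2·28 + 3   →  a_4 = 2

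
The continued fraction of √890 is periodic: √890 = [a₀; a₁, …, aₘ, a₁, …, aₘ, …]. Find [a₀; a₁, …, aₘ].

a₀ = ⌊√890⌋ = 29.

[29; 1, 4, 1, 58]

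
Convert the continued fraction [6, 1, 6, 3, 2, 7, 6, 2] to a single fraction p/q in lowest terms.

34513/5029

Fold from the inside: start with 2/1.
  6 + 1/2 = 13/2
  7 + 2/13 = 93/13
  2 + 13/93 = 199/93
  3 + 93/199 = 690/199
  6 + 199/690 = 4339/690
  1 + 690/4339 = 5029/4339
  6 + 4339/5029 = 34513/5029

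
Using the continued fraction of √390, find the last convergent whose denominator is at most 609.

√390 = [19; 1, 2, 1, 38, …] (period length 4).
Convergents:
  p_0/q_0 = 19/1
  p_1/q_1 = 20/1
  p_2/q_2 = 59/3
  p_3/q_3 = 79/4
  p_4/q_4 = 3061/155
  p_5/q_5 = 3140/159
  p_6/q_6 = 9341/473
  p_7/q_7 = 12481/632
q_6 = 473 ≤ 609 < 632 = q_7, so the answer is 9341/473.

9341/473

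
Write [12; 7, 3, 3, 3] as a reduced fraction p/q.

Using pₖ = aₖpₖ₋₁ + pₖ₋₂ and qₖ = aₖqₖ₋₁ + qₖ₋₂:
  k=0: a=12, p=12, q=1
  k=1: a=7, p=85, q=7
  k=2: a=3, p=267, q=22
  k=3: a=3, p=886, q=73
  k=4: a=3, p=2925, q=241

2925/241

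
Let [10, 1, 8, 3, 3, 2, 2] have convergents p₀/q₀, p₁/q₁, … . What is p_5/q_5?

Using pₖ = aₖpₖ₋₁ + pₖ₋₂, qₖ = aₖqₖ₋₁ + qₖ₋₂ (with p₋₁=1, p₋₂=0, q₋₁=0, q₋₂=1):
  k=0: a=10, p=10, q=1
  k=1: a=1, p=11, q=1
  k=2: a=8, p=98, q=9
  k=3: a=3, p=305, q=28
  k=4: a=3, p=1013, q=93
  k=5: a=2, p=2331, q=214

2331/214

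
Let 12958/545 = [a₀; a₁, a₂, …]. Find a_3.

2

12958 = 23·545 + 423   →  a_0 = 23
545 = 1·423 + 122   →  a_1 = 1
423 = 3·122 + 57   →  a_2 = 3
122 = 2·57 + 8   →  a_3 = 2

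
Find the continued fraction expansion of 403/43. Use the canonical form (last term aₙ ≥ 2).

403 = 9·43 + 16
43 = 2·16 + 11
16 = 1·11 + 5
11 = 2·5 + 1
5 = 5·1 + 0  (stop)
So 403/43 = [9; 2, 1, 2, 5].

[9; 2, 1, 2, 5]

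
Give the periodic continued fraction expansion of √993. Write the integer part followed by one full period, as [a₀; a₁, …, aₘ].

a₀ = ⌊√993⌋ = 31.
With m₀=0, d₀=1 and mₖ₊₁ = dₖaₖ − mₖ, dₖ₊₁ = (n − mₖ₊₁²)/dₖ, aₖ₊₁ = ⌊(a₀+mₖ₊₁)/dₖ₊₁⌋:
  k=1: m=31, d=32, a=1
  k=2: m=1, d=31, a=1
  k=3: m=30, d=3, a=20
  k=4: m=30, d=31, a=1
  k=5: m=1, d=32, a=1
  k=6: m=31, d=1, a=62
d=1 and a=2a₀=62 at k=6, so the next step gives (m, d) = (31, 32) again — its k=1 value — and the period has length 6.

[31; 1, 1, 20, 1, 1, 62]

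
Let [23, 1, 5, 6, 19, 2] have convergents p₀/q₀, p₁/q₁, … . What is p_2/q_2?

143/6

Using pₖ = aₖpₖ₋₁ + pₖ₋₂, qₖ = aₖqₖ₋₁ + qₖ₋₂ (with p₋₁=1, p₋₂=0, q₋₁=0, q₋₂=1):
  k=0: a=23, p=23, q=1
  k=1: a=1, p=24, q=1
  k=2: a=5, p=143, q=6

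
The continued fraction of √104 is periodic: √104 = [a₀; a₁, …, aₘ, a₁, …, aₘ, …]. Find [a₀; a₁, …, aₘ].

[10; 5, 20]

a₀ = ⌊√104⌋ = 10.
With m₀=0, d₀=1 and mₖ₊₁ = dₖaₖ − mₖ, dₖ₊₁ = (n − mₖ₊₁²)/dₖ, aₖ₊₁ = ⌊(a₀+mₖ₊₁)/dₖ₊₁⌋:
  k=1: m=10, d=4, a=5
  k=2: m=10, d=1, a=20
d=1 and a=2a₀=20 at k=2, so the next step gives (m, d) = (10, 4) again — its k=1 value — and the period has length 2.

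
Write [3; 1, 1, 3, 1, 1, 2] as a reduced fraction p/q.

146/41

Using pₖ = aₖpₖ₋₁ + pₖ₋₂ and qₖ = aₖqₖ₋₁ + qₖ₋₂:
  k=0: a=3, p=3, q=1
  k=1: a=1, p=4, q=1
  k=2: a=1, p=7, q=2
  k=3: a=3, p=25, q=7
  k=4: a=1, p=32, q=9
  k=5: a=1, p=57, q=16
  k=6: a=2, p=146, q=41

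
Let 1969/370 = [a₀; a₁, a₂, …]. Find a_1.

1969 = 5·370 + 119   →  a_0 = 5
370 = 3·119 + 13   →  a_1 = 3

3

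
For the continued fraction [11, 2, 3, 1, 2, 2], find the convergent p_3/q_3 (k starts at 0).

Using pₖ = aₖpₖ₋₁ + pₖ₋₂, qₖ = aₖqₖ₋₁ + qₖ₋₂ (with p₋₁=1, p₋₂=0, q₋₁=0, q₋₂=1):
  k=0: a=11, p=11, q=1
  k=1: a=2, p=23, q=2
  k=2: a=3, p=80, q=7
  k=3: a=1, p=103, q=9

103/9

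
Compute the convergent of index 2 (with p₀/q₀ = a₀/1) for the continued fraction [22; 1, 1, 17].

Using pₖ = aₖpₖ₋₁ + pₖ₋₂, qₖ = aₖqₖ₋₁ + qₖ₋₂ (with p₋₁=1, p₋₂=0, q₋₁=0, q₋₂=1):
  k=0: a=22, p=22, q=1
  k=1: a=1, p=23, q=1
  k=2: a=1, p=45, q=2

45/2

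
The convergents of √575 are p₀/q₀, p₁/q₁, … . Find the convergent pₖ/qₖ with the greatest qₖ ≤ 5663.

√575 = [23; 1, 46, …] (period length 2).
Convergents:
  p_0/q_0 = 23/1
  p_1/q_1 = 24/1
  p_2/q_2 = 1127/47
  p_3/q_3 = 1151/48
  p_4/q_4 = 54073/2255
  p_5/q_5 = 55224/2303
  p_6/q_6 = 2594377/108193
q_5 = 2303 ≤ 5663 < 108193 = q_6, so the answer is 55224/2303.

55224/2303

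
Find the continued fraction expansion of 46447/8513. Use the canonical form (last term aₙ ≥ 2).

46447 = 5·8513 + 3882
8513 = 2·3882 + 749
3882 = 5·749 + 137
749 = 5·137 + 64
137 = 2·64 + 9
64 = 7·9 + 1
9 = 9·1 + 0  (stop)
So 46447/8513 = [5; 2, 5, 5, 2, 7, 9].

[5; 2, 5, 5, 2, 7, 9]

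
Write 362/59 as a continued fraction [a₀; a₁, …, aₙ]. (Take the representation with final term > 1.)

[6; 7, 2, 1, 2]

362 = 6·59 + 8
59 = 7·8 + 3
8 = 2·3 + 2
3 = 1·2 + 1
2 = 2·1 + 0  (stop)
So 362/59 = [6; 7, 2, 1, 2].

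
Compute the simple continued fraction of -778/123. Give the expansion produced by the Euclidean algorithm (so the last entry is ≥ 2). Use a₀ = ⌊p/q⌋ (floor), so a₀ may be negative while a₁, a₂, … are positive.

[-7; 1, 2, 13, 3]

-778 = -7·123 + 83
123 = 1·83 + 40
83 = 2·40 + 3
40 = 13·3 + 1
3 = 3·1 + 0  (stop)
So -778/123 = [-7; 1, 2, 13, 3].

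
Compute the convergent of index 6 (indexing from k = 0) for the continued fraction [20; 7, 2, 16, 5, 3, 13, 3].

Using pₖ = aₖpₖ₋₁ + pₖ₋₂, qₖ = aₖqₖ₋₁ + qₖ₋₂ (with p₋₁=1, p₋₂=0, q₋₁=0, q₋₂=1):
  k=0: a=20, p=20, q=1
  k=1: a=7, p=141, q=7
  k=2: a=2, p=302, q=15
  k=3: a=16, p=4973, q=247
  k=4: a=5, p=25167, q=1250
  k=5: a=3, p=80474, q=3997
  k=6: a=13, p=1071329, q=53211

1071329/53211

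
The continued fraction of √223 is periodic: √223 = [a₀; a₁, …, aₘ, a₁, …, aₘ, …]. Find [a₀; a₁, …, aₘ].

[14; 1, 13, 1, 28]

a₀ = ⌊√223⌋ = 14.
With m₀=0, d₀=1 and mₖ₊₁ = dₖaₖ − mₖ, dₖ₊₁ = (n − mₖ₊₁²)/dₖ, aₖ₊₁ = ⌊(a₀+mₖ₊₁)/dₖ₊₁⌋:
  k=1: m=14, d=27, a=1
  k=2: m=13, d=2, a=13
  k=3: m=13, d=27, a=1
  k=4: m=14, d=1, a=28
d=1 and a=2a₀=28 at k=4, so the next step gives (m, d) = (14, 27) again — its k=1 value — and the period has length 4.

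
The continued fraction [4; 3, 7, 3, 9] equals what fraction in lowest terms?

Fold from the inside: start with 9/1.
  3 + 1/9 = 28/9
  7 + 9/28 = 205/28
  3 + 28/205 = 643/205
  4 + 205/643 = 2777/643

2777/643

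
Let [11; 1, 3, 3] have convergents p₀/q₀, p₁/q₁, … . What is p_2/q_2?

Using pₖ = aₖpₖ₋₁ + pₖ₋₂, qₖ = aₖqₖ₋₁ + qₖ₋₂ (with p₋₁=1, p₋₂=0, q₋₁=0, q₋₂=1):
  k=0: a=11, p=11, q=1
  k=1: a=1, p=12, q=1
  k=2: a=3, p=47, q=4

47/4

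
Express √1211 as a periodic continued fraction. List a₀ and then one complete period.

[34; 1, 3, 1, 68]

a₀ = ⌊√1211⌋ = 34.
With m₀=0, d₀=1 and mₖ₊₁ = dₖaₖ − mₖ, dₖ₊₁ = (n − mₖ₊₁²)/dₖ, aₖ₊₁ = ⌊(a₀+mₖ₊₁)/dₖ₊₁⌋:
  k=1: m=34, d=55, a=1
  k=2: m=21, d=14, a=3
  k=3: m=21, d=55, a=1
  k=4: m=34, d=1, a=68
d=1 and a=2a₀=68 at k=4, so the next step gives (m, d) = (34, 55) again — its k=1 value — and the period has length 4.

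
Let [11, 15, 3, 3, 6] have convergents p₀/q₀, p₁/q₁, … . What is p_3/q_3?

Using pₖ = aₖpₖ₋₁ + pₖ₋₂, qₖ = aₖqₖ₋₁ + qₖ₋₂ (with p₋₁=1, p₋₂=0, q₋₁=0, q₋₂=1):
  k=0: a=11, p=11, q=1
  k=1: a=15, p=166, q=15
  k=2: a=3, p=509, q=46
  k=3: a=3, p=1693, q=153

1693/153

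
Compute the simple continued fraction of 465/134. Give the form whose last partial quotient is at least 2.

[3; 2, 7, 1, 7]

465 = 3·134 + 63
134 = 2·63 + 8
63 = 7·8 + 7
8 = 1·7 + 1
7 = 7·1 + 0  (stop)
So 465/134 = [3; 2, 7, 1, 7].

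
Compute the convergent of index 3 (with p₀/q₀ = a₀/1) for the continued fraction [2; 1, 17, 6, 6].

Using pₖ = aₖpₖ₋₁ + pₖ₋₂, qₖ = aₖqₖ₋₁ + qₖ₋₂ (with p₋₁=1, p₋₂=0, q₋₁=0, q₋₂=1):
  k=0: a=2, p=2, q=1
  k=1: a=1, p=3, q=1
  k=2: a=17, p=53, q=18
  k=3: a=6, p=321, q=109

321/109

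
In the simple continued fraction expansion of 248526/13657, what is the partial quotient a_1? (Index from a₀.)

248526 = 18·13657 + 2700   →  a_0 = 18
13657 = 5·2700 + 157   →  a_1 = 5

5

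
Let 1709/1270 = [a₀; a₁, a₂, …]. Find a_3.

8

1709 = 1·1270 + 439   →  a_0 = 1
1270 = 2·439 + 392   →  a_1 = 2
439 = 1·392 + 47   →  a_2 = 1
392 = 8·47 + 16   →  a_3 = 8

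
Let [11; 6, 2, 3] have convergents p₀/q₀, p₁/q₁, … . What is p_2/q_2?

Using pₖ = aₖpₖ₋₁ + pₖ₋₂, qₖ = aₖqₖ₋₁ + qₖ₋₂ (with p₋₁=1, p₋₂=0, q₋₁=0, q₋₂=1):
  k=0: a=11, p=11, q=1
  k=1: a=6, p=67, q=6
  k=2: a=2, p=145, q=13

145/13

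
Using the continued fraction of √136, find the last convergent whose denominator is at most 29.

√136 = [11; 1, 1, 1, 22, …] (period length 4).
Convergents:
  p_0/q_0 = 11/1
  p_1/q_1 = 12/1
  p_2/q_2 = 23/2
  p_3/q_3 = 35/3
  p_4/q_4 = 793/68
q_3 = 3 ≤ 29 < 68 = q_4, so the answer is 35/3.

35/3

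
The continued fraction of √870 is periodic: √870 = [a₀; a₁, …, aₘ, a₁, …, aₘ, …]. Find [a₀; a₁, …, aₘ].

a₀ = ⌊√870⌋ = 29.
With m₀=0, d₀=1 and mₖ₊₁ = dₖaₖ − mₖ, dₖ₊₁ = (n − mₖ₊₁²)/dₖ, aₖ₊₁ = ⌊(a₀+mₖ₊₁)/dₖ₊₁⌋:
  k=1: m=29, d=29, a=2
  k=2: m=29, d=1, a=58
d=1 and a=2a₀=58 at k=2, so the next step gives (m, d) = (29, 29) again — its k=1 value — and the period has length 2.

[29; 2, 58]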